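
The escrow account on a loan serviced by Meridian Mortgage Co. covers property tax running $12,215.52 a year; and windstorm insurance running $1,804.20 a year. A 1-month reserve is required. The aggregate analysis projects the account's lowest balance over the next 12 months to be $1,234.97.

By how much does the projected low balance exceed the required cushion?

Property tax = $12,215.52 annually
Windstorm insurance = $1,804.20 annually
Yearly total = $12,215.52 + $1,804.20 = $14,019.72
Per month = $14,019.72 ÷ 12 = $1,168.31
Cushion = 1 × $1,168.31 = $1,168.31
Excess over cushion: $1,234.97 − $1,168.31 = $66.66

$66.66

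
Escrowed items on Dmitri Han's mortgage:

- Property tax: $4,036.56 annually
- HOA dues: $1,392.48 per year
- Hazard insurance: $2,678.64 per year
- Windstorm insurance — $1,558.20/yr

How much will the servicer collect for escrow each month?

$805.49

Property tax — $4,036.56
HOA dues — $1,392.48
Hazard insurance — $2,678.64
Windstorm insurance — $1,558.20
Total annual escrow = $9,665.88
Base monthly escrow = $9,665.88 / 12 = $805.49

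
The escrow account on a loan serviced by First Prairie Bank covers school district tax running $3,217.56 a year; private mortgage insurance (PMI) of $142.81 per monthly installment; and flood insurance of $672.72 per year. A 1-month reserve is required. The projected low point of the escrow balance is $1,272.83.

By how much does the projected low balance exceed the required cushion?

School district tax: $3,217.56/yr
Private mortgage insurance (PMI): $142.81 × 12 = $1,713.72/yr
Flood insurance: $672.72/yr
Yearly total = $5,604.00
Monthly escrow = $5,604.00 / 12 = $467.00
Required cushion = 1 × $467.00 = $467.00
Excess over cushion: $1,272.83 − $467.00 = $805.83

$805.83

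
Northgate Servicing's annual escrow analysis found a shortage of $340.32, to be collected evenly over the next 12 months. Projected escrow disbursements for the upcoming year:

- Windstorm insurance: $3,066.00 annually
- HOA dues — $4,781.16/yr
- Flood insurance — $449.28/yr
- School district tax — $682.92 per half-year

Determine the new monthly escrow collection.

Windstorm insurance = $3,066.00
HOA dues = $4,781.16
Flood insurance = $449.28
School district tax = $682.92 × 2 = $1,365.84
Combined annual = $9,662.28
Base monthly escrow = $9,662.28 / 12 = $805.19
Shortage per month = $340.32 / 12 = $28.36
New monthly escrow = $805.19 + $28.36 = $833.55

$833.55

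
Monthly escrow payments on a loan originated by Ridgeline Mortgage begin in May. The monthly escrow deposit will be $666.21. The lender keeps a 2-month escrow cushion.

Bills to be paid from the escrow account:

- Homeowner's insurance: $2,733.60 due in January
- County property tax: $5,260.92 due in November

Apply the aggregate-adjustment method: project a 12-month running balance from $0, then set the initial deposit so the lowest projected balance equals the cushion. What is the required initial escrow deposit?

Cushion = 2 × $666.21 = $1,332.42
Trial balance (start $0, +$666.21 each month, − disbursements):
  May: +$666.21 → $666.21
  Jun: +$666.21 → $1,332.42
  Jul: +$666.21 → $1,998.63
  Aug: +$666.21 → $2,664.84
  Sep: +$666.21 → $3,331.05
  Oct: +$666.21 → $3,997.26
  Nov: +$666.21 − $5,260.92 → -$597.45
  Dec: +$666.21 → $68.76
  Jan: +$666.21 − $2,733.60 → -$1,998.63
  Feb: +$666.21 → -$1,332.42
  Mar: +$666.21 → -$666.21
  Apr: +$666.21 → $0.00
Lowest trial balance = -$1,998.63 (Jan)
Initial deposit = cushion − low point = $1,332.42 − (-$1,998.63) = $3,331.05

$3,331.05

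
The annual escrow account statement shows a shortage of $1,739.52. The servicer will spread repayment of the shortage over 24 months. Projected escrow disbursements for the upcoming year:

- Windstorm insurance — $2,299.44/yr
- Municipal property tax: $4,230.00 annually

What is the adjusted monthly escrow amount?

$616.60

Windstorm insurance = $2,299.44
Municipal property tax = $4,230.00
Annual escrow total = $6,529.44
Base monthly escrow = $6,529.44 ÷ 12 = $544.12
Shortage spread = $1,739.52 / 24 = $72.48/mo
Adjusted monthly = $544.12 + $72.48 = $616.60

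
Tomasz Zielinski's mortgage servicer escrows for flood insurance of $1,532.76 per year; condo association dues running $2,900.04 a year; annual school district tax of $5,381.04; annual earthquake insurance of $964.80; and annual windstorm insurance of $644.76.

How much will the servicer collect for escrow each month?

Flood insurance: $1,532.76/yr
Condo association dues: $2,900.04/yr
School district tax: $5,381.04/yr
Earthquake insurance: $964.80/yr
Windstorm insurance: $644.76/yr
Yearly total = $11,423.40
Monthly escrow = $11,423.40 ÷ 12 = $951.95

$951.95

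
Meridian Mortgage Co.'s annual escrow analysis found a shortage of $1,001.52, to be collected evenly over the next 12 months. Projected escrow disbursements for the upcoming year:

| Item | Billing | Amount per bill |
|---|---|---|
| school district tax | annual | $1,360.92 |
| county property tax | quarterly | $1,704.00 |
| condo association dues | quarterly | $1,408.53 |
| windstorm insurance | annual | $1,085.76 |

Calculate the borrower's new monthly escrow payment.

$1,324.86

School district tax — $1,360.92 per year
County property tax — $1,704.00 × 4 = $6,816.00 per year
Condo association dues — $1,408.53 × 4 = $5,634.12 per year
Windstorm insurance — $1,085.76 per year
Annual escrow total = $1,360.92 + $6,816.00 + $5,634.12 + $1,085.76 = $14,896.80
Base monthly escrow = $14,896.80 ÷ 12 = $1,241.40
Shortage per month = $1,001.52 / 12 = $83.46
New monthly escrow = $1,241.40 + $83.46 = $1,324.86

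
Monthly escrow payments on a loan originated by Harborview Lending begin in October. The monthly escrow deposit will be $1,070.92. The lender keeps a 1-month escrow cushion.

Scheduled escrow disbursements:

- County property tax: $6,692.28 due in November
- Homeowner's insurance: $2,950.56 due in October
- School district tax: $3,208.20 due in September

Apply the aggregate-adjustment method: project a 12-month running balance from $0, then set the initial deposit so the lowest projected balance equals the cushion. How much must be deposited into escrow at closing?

Cushion = 1 × $1,070.92 = $1,070.92
Trial balance (start $0, +$1,070.92 each month, − disbursements):
  Oct: +$1,070.92 − $2,950.56 → -$1,879.64
  Nov: +$1,070.92 − $6,692.28 → -$7,501.00
  Dec: +$1,070.92 → -$6,430.08
  Jan: +$1,070.92 → -$5,359.16
  Feb: +$1,070.92 → -$4,288.24
  Mar: +$1,070.92 → -$3,217.32
  Apr: +$1,070.92 → -$2,146.40
  May: +$1,070.92 → -$1,075.48
  Jun: +$1,070.92 → -$4.56
  Jul: +$1,070.92 → $1,066.36
  Aug: +$1,070.92 → $2,137.28
  Sep: +$1,070.92 − $3,208.20 → $0.00
Lowest trial balance = -$7,501.00 (Nov)
Initial deposit = cushion − low point = $1,070.92 − (-$7,501.00) = $8,571.92

$8,571.92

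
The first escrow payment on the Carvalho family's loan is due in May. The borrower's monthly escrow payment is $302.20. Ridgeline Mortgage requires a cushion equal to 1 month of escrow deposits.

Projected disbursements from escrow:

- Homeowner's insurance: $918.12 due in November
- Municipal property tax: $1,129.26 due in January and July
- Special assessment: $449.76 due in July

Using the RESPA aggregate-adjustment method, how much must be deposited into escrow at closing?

$1,208.80

Cushion = 1 × $302.20 = $302.20
Trial balance (start $0, +$302.20 each month, − disbursements):
  May: +$302.20 → $302.20
  Jun: +$302.20 → $604.40
  Jul: +$302.20 − $1,579.02 → -$672.42
  Aug: +$302.20 → -$370.22
  Sep: +$302.20 → -$68.02
  Oct: +$302.20 → $234.18
  Nov: +$302.20 − $918.12 → -$381.74
  Dec: +$302.20 → -$79.54
  Jan: +$302.20 − $1,129.26 → -$906.60
  Feb: +$302.20 → -$604.40
  Mar: +$302.20 → -$302.20
  Apr: +$302.20 → $0.00
Lowest trial balance = -$906.60 (Jan)
Initial deposit = cushion − low point = $302.20 − (-$906.60) = $1,208.80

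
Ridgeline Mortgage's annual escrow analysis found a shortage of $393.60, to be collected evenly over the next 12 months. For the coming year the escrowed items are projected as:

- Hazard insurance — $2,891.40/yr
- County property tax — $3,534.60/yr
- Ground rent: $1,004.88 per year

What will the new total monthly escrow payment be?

$652.04

Hazard insurance — $2,891.40
County property tax — $3,534.60
Ground rent — $1,004.88
Annual escrow total = $2,891.40 + $3,534.60 + $1,004.88 = $7,430.88
Base monthly escrow = $7,430.88 ÷ 12 = $619.24
Shortage per month = $393.60 / 12 = $32.80
New monthly escrow = $619.24 + $32.80 = $652.04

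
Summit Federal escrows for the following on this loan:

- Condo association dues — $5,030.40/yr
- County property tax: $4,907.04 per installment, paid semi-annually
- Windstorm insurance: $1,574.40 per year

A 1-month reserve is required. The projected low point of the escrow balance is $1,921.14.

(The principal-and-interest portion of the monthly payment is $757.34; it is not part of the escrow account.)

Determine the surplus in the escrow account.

Condo association dues = $5,030.40 annually
County property tax = $4,907.04 × 2 = $9,814.08 annually
Windstorm insurance = $1,574.40 annually
Total per year = $5,030.40 + $9,814.08 + $1,574.40 = $16,418.88
Per month = $16,418.88 / 12 = $1,368.24
Required reserve = 1 × $1,368.24 = $1,368.24
Surplus = $1,921.14 − $1,368.24 = $552.90

$552.90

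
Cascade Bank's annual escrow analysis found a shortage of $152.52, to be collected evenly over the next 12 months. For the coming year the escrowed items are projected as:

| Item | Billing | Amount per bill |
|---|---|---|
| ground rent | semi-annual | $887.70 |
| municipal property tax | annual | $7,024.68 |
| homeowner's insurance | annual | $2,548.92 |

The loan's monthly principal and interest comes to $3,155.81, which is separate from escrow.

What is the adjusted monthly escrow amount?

$958.46

Ground rent — $887.70 × 2 = $1,775.40 per year
Municipal property tax — $7,024.68 per year
Homeowner's insurance — $2,548.92 per year
Yearly total = $1,775.40 + $7,024.68 + $2,548.92 = $11,349.00
Base monthly escrow = $11,349.00 ÷ 12 = $945.75
Shortage per month = $152.52 ÷ 12 = $12.71
Adjusted monthly = $945.75 + $12.71 = $958.46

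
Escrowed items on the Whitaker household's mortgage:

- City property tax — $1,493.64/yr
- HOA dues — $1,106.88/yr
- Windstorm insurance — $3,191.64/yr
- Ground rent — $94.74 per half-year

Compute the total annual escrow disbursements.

$5,981.64

City property tax: $1,493.64 per year
HOA dues: $1,106.88 per year
Windstorm insurance: $3,191.64 per year
Ground rent: $94.74 × 2 = $189.48 per year
Combined annual = $1,493.64 + $1,106.88 + $3,191.64 + $189.48 = $5,981.64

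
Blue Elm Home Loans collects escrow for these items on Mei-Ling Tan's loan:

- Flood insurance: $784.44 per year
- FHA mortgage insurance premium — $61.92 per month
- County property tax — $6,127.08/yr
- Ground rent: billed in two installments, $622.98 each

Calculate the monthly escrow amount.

Flood insurance — $784.44
FHA mortgage insurance premium — $61.92 × 12 = $743.04
County property tax — $6,127.08
Ground rent — $622.98 × 2 = $1,245.96
Annual escrow total = $784.44 + $743.04 + $6,127.08 + $1,245.96 = $8,900.52
Monthly escrow = $8,900.52 / 12 = $741.71

$741.71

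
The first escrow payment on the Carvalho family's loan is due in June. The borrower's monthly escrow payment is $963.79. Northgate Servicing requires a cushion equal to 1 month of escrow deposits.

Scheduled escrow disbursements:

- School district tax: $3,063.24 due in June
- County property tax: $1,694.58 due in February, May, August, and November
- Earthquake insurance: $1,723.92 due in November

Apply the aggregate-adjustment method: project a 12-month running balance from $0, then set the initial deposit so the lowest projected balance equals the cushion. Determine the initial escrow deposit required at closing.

Cushion = 1 × $963.79 = $963.79
Trial balance (start $0, +$963.79 each month, − disbursements):
  Jun: +$963.79 − $3,063.24 → -$2,099.45
  Jul: +$963.79 → -$1,135.66
  Aug: +$963.79 − $1,694.58 → -$1,866.45
  Sep: +$963.79 → -$902.66
  Oct: +$963.79 → $61.13
  Nov: +$963.79 − $3,418.50 → -$2,393.58
  Dec: +$963.79 → -$1,429.79
  Jan: +$963.79 → -$466.00
  Feb: +$963.79 − $1,694.58 → -$1,196.79
  Mar: +$963.79 → -$233.00
  Apr: +$963.79 → $730.79
  May: +$963.79 − $1,694.58 → $0.00
Lowest trial balance = -$2,393.58 (Nov)
Initial deposit = cushion − low point = $963.79 − (-$2,393.58) = $3,357.37

$3,357.37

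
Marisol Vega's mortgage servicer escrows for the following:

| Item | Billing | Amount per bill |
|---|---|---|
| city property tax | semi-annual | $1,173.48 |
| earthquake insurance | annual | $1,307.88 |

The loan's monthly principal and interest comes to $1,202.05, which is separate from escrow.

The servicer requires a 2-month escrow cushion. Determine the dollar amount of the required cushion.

City property tax — $1,173.48 × 2 = $2,346.96
Earthquake insurance — $1,307.88
Total annual escrow = $3,654.84
Monthly escrow = $3,654.84 ÷ 12 = $304.57
Cushion = 2 × $304.57 = $609.14

$609.14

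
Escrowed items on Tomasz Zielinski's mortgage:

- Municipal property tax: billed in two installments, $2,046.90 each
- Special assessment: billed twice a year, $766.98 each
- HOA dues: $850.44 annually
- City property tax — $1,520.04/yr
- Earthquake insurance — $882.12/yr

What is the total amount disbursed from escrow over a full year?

Municipal property tax: $2,046.90 × 2 = $4,093.80
Special assessment: $766.98 × 2 = $1,533.96
HOA dues: $850.44
City property tax: $1,520.04
Earthquake insurance: $882.12
Combined annual = $8,880.36

$8,880.36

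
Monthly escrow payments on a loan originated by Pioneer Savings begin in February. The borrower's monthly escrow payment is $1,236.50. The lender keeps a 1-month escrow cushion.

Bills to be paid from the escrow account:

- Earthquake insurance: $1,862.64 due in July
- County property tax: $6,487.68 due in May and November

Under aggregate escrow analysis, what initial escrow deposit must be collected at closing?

Cushion = 1 × $1,236.50 = $1,236.50
Trial balance (start $0, +$1,236.50 each month, − disbursements):
  Feb: +$1,236.50 → $1,236.50
  Mar: +$1,236.50 → $2,473.00
  Apr: +$1,236.50 → $3,709.50
  May: +$1,236.50 − $6,487.68 → -$1,541.68
  Jun: +$1,236.50 → -$305.18
  Jul: +$1,236.50 − $1,862.64 → -$931.32
  Aug: +$1,236.50 → $305.18
  Sep: +$1,236.50 → $1,541.68
  Oct: +$1,236.50 → $2,778.18
  Nov: +$1,236.50 − $6,487.68 → -$2,473.00
  Dec: +$1,236.50 → -$1,236.50
  Jan: +$1,236.50 → $0.00
Lowest trial balance = -$2,473.00 (Nov)
Initial deposit = cushion − low point = $1,236.50 − (-$2,473.00) = $3,709.50

$3,709.50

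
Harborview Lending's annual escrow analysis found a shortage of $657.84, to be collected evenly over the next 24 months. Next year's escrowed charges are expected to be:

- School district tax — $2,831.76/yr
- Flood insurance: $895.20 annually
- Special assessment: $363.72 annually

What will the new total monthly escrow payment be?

School district tax = $2,831.76
Flood insurance = $895.20
Special assessment = $363.72
Annual escrow total = $4,090.68
Per month = $4,090.68 ÷ 12 = $340.89
Monthly shortage recovery: $657.84 / 24 = $27.41
Adjusted monthly = $340.89 + $27.41 = $368.30

$368.30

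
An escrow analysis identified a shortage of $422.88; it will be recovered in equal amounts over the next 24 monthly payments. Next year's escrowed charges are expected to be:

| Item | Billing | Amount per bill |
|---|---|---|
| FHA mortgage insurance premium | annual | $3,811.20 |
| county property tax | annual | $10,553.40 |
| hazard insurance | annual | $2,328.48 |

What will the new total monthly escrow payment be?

$1,408.71

FHA mortgage insurance premium = $3,811.20
County property tax = $10,553.40
Hazard insurance = $2,328.48
Yearly total = $16,693.08
Monthly = $16,693.08 ÷ 12 = $1,391.09
Shortage spread = $422.88 ÷ 24 = $17.62/mo
Adjusted monthly = $1,391.09 + $17.62 = $1,408.71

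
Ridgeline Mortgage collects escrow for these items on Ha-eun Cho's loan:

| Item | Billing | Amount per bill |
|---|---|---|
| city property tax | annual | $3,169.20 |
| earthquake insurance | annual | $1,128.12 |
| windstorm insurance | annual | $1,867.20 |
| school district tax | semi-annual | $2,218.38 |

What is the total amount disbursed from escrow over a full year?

$10,601.28

City property tax — $3,169.20
Earthquake insurance — $1,128.12
Windstorm insurance — $1,867.20
School district tax — $2,218.38 × 2 = $4,436.76
Combined annual = $10,601.28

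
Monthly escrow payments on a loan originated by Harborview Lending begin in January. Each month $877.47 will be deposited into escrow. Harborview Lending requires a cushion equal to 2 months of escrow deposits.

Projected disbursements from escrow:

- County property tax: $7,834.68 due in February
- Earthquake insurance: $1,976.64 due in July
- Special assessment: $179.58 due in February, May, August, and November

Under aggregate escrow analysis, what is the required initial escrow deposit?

$8,014.26

Cushion = 2 × $877.47 = $1,754.94
Trial balance (start $0, +$877.47 each month, − disbursements):
  Jan: +$877.47 → $877.47
  Feb: +$877.47 − $8,014.26 → -$6,259.32
  Mar: +$877.47 → -$5,381.85
  Apr: +$877.47 → -$4,504.38
  May: +$877.47 − $179.58 → -$3,806.49
  Jun: +$877.47 → -$2,929.02
  Jul: +$877.47 − $1,976.64 → -$4,028.19
  Aug: +$877.47 − $179.58 → -$3,330.30
  Sep: +$877.47 → -$2,452.83
  Oct: +$877.47 → -$1,575.36
  Nov: +$877.47 − $179.58 → -$877.47
  Dec: +$877.47 → $0.00
Lowest trial balance = -$6,259.32 (Feb)
Initial deposit = cushion − low point = $1,754.94 − (-$6,259.32) = $8,014.26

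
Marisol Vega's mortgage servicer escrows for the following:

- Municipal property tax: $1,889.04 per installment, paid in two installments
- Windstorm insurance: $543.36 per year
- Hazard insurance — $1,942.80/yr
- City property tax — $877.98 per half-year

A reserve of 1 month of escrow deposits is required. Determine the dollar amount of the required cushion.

$668.35

Municipal property tax = $1,889.04 × 2 = $3,778.08 annually
Windstorm insurance = $543.36 annually
Hazard insurance = $1,942.80 annually
City property tax = $877.98 × 2 = $1,755.96 annually
Total per year = $8,020.20
Per month = $8,020.20 / 12 = $668.35
Reserve = 1 × $668.35 = $668.35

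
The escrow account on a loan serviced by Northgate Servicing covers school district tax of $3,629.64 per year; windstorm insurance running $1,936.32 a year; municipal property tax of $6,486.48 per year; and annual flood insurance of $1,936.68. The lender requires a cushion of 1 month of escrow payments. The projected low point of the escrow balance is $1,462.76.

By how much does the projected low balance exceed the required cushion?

School district tax: $3,629.64/yr
Windstorm insurance: $1,936.32/yr
Municipal property tax: $6,486.48/yr
Flood insurance: $1,936.68/yr
Combined annual = $3,629.64 + $1,936.32 + $6,486.48 + $1,936.68 = $13,989.12
Per month = $13,989.12 / 12 = $1,165.76
Cushion = 1 × $1,165.76 = $1,165.76
Surplus = $1,462.76 − $1,165.76 = $297.00

$297.00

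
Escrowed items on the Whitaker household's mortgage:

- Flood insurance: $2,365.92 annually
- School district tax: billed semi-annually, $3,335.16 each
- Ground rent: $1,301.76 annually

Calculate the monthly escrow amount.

Flood insurance: $2,365.92 per year
School district tax: $3,335.16 × 2 = $6,670.32 per year
Ground rent: $1,301.76 per year
Total per year = $2,365.92 + $6,670.32 + $1,301.76 = $10,338.00
Base monthly escrow = $10,338.00 ÷ 12 = $861.50

$861.50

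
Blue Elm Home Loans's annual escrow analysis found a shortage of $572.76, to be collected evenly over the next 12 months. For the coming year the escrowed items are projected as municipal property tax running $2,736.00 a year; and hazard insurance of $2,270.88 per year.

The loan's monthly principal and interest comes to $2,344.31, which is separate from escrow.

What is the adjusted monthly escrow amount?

$464.97

Municipal property tax = $2,736.00 per year
Hazard insurance = $2,270.88 per year
Total annual escrow = $2,736.00 + $2,270.88 = $5,006.88
Per month = $5,006.88 ÷ 12 = $417.24
Shortage per month = $572.76 / 12 = $47.73
New monthly escrow = $417.24 + $47.73 = $464.97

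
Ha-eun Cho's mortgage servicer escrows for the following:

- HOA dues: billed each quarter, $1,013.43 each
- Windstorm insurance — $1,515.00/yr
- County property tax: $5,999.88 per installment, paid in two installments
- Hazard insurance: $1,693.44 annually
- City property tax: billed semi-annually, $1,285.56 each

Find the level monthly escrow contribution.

HOA dues = $1,013.43 × 4 = $4,053.72 per year
Windstorm insurance = $1,515.00 per year
County property tax = $5,999.88 × 2 = $11,999.76 per year
Hazard insurance = $1,693.44 per year
City property tax = $1,285.56 × 2 = $2,571.12 per year
Annual escrow total = $21,833.04
Per month = $21,833.04 / 12 = $1,819.42

$1,819.42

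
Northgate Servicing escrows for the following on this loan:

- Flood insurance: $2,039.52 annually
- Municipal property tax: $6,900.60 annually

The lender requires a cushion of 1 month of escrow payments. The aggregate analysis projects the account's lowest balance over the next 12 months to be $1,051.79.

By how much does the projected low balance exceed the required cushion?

Flood insurance = $2,039.52 annually
Municipal property tax = $6,900.60 annually
Total per year = $2,039.52 + $6,900.60 = $8,940.12
Monthly escrow = $8,940.12 ÷ 12 = $745.01
Required cushion = 1 × $745.01 = $745.01
Surplus = $1,051.79 − $745.01 = $306.78

$306.78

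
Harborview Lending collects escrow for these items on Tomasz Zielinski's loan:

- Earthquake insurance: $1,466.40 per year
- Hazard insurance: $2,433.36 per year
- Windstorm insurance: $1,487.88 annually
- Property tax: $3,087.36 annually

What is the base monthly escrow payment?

$706.25

Earthquake insurance = $1,466.40 per year
Hazard insurance = $2,433.36 per year
Windstorm insurance = $1,487.88 per year
Property tax = $3,087.36 per year
Yearly total = $8,475.00
Monthly = $8,475.00 / 12 = $706.25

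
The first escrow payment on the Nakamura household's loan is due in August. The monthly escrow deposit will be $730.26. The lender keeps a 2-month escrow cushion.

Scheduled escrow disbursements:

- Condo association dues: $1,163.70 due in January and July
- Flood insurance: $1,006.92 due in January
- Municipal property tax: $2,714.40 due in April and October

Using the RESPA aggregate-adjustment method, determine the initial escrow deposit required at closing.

$2,487.60

Cushion = 2 × $730.26 = $1,460.52
Trial balance (start $0, +$730.26 each month, − disbursements):
  Aug: +$730.26 → $730.26
  Sep: +$730.26 → $1,460.52
  Oct: +$730.26 − $2,714.40 → -$523.62
  Nov: +$730.26 → $206.64
  Dec: +$730.26 → $936.90
  Jan: +$730.26 − $2,170.62 → -$503.46
  Feb: +$730.26 → $226.80
  Mar: +$730.26 → $957.06
  Apr: +$730.26 − $2,714.40 → -$1,027.08
  May: +$730.26 → -$296.82
  Jun: +$730.26 → $433.44
  Jul: +$730.26 − $1,163.70 → $0.00
Lowest trial balance = -$1,027.08 (Apr)
Initial deposit = cushion − low point = $1,460.52 − (-$1,027.08) = $2,487.60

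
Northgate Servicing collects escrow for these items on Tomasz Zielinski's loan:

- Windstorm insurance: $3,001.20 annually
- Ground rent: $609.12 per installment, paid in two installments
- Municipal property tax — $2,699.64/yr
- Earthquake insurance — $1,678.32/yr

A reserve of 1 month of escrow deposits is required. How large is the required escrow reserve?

Windstorm insurance: $3,001.20/yr
Ground rent: $609.12 × 2 = $1,218.24/yr
Municipal property tax: $2,699.64/yr
Earthquake insurance: $1,678.32/yr
Annual escrow total = $3,001.20 + $1,218.24 + $2,699.64 + $1,678.32 = $8,597.40
Base monthly escrow = $8,597.40 ÷ 12 = $716.45
Reserve = 1 × $716.45 = $716.45

$716.45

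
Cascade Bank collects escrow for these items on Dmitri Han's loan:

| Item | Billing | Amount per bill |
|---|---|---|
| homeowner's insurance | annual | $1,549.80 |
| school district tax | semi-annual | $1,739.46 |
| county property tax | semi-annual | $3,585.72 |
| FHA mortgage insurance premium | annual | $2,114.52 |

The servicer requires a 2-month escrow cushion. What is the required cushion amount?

Homeowner's insurance — $1,549.80/yr
School district tax — $1,739.46 × 2 = $3,478.92/yr
County property tax — $3,585.72 × 2 = $7,171.44/yr
FHA mortgage insurance premium — $2,114.52/yr
Total per year = $14,314.68
Monthly escrow = $14,314.68 / 12 = $1,192.89
Reserve = 2 × $1,192.89 = $2,385.78

$2,385.78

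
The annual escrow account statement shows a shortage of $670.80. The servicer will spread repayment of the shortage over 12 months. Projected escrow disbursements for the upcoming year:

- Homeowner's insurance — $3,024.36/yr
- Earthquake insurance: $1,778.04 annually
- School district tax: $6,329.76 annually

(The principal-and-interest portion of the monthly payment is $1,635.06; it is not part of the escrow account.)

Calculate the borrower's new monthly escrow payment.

Homeowner's insurance — $3,024.36 annually
Earthquake insurance — $1,778.04 annually
School district tax — $6,329.76 annually
Combined annual = $3,024.36 + $1,778.04 + $6,329.76 = $11,132.16
Per month = $11,132.16 ÷ 12 = $927.68
Monthly shortage recovery: $670.80 ÷ 12 = $55.90
New monthly escrow = $927.68 + $55.90 = $983.58

$983.58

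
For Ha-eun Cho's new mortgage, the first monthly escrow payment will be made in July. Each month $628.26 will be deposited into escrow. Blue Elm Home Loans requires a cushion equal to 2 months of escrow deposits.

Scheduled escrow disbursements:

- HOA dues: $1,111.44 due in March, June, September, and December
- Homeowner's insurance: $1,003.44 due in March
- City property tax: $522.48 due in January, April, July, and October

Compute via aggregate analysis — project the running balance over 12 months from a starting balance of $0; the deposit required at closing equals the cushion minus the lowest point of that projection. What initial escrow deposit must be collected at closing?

Cushion = 2 × $628.26 = $1,256.52
Trial balance (start $0, +$628.26 each month, − disbursements):
  Jul: +$628.26 − $522.48 → $105.78
  Aug: +$628.26 → $734.04
  Sep: +$628.26 − $1,111.44 → $250.86
  Oct: +$628.26 − $522.48 → $356.64
  Nov: +$628.26 → $984.90
  Dec: +$628.26 − $1,111.44 → $501.72
  Jan: +$628.26 − $522.48 → $607.50
  Feb: +$628.26 → $1,235.76
  Mar: +$628.26 − $2,114.88 → -$250.86
  Apr: +$628.26 − $522.48 → -$145.08
  May: +$628.26 → $483.18
  Jun: +$628.26 − $1,111.44 → $0.00
Lowest trial balance = -$250.86 (Mar)
Initial deposit = cushion − low point = $1,256.52 − (-$250.86) = $1,507.38

$1,507.38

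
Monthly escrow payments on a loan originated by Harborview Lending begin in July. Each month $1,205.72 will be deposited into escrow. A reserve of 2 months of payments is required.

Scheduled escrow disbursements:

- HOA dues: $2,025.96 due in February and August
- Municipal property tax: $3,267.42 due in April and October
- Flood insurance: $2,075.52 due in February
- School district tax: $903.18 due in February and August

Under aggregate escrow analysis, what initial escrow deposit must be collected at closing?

$4,822.88

Cushion = 2 × $1,205.72 = $2,411.44
Trial balance (start $0, +$1,205.72 each month, − disbursements):
  Jul: +$1,205.72 → $1,205.72
  Aug: +$1,205.72 − $2,929.14 → -$517.70
  Sep: +$1,205.72 → $688.02
  Oct: +$1,205.72 − $3,267.42 → -$1,373.68
  Nov: +$1,205.72 → -$167.96
  Dec: +$1,205.72 → $1,037.76
  Jan: +$1,205.72 → $2,243.48
  Feb: +$1,205.72 − $5,004.66 → -$1,555.46
  Mar: +$1,205.72 → -$349.74
  Apr: +$1,205.72 − $3,267.42 → -$2,411.44
  May: +$1,205.72 → -$1,205.72
  Jun: +$1,205.72 → $0.00
Lowest trial balance = -$2,411.44 (Apr)
Initial deposit = cushion − low point = $2,411.44 − (-$2,411.44) = $4,822.88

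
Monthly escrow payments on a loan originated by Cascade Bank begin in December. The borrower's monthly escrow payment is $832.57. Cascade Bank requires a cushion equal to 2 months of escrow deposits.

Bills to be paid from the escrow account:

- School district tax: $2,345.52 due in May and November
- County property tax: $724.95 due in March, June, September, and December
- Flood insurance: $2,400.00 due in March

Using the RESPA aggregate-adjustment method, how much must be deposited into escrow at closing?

$2,865.14

Cushion = 2 × $832.57 = $1,665.14
Trial balance (start $0, +$832.57 each month, − disbursements):
  Dec: +$832.57 − $724.95 → $107.62
  Jan: +$832.57 → $940.19
  Feb: +$832.57 → $1,772.76
  Mar: +$832.57 − $3,124.95 → -$519.62
  Apr: +$832.57 → $312.95
  May: +$832.57 − $2,345.52 → -$1,200.00
  Jun: +$832.57 − $724.95 → -$1,092.38
  Jul: +$832.57 → -$259.81
  Aug: +$832.57 → $572.76
  Sep: +$832.57 − $724.95 → $680.38
  Oct: +$832.57 → $1,512.95
  Nov: +$832.57 − $2,345.52 → $0.00
Lowest trial balance = -$1,200.00 (May)
Initial deposit = cushion − low point = $1,665.14 − (-$1,200.00) = $2,865.14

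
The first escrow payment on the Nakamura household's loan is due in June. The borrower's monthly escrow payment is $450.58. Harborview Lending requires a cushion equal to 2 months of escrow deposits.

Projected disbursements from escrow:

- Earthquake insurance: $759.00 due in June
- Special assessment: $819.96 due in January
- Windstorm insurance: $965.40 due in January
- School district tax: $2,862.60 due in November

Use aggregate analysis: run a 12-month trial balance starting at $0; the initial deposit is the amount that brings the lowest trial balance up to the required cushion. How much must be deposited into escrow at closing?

Cushion = 2 × $450.58 = $901.16
Trial balance (start $0, +$450.58 each month, − disbursements):
  Jun: +$450.58 − $759.00 → -$308.42
  Jul: +$450.58 → $142.16
  Aug: +$450.58 → $592.74
  Sep: +$450.58 → $1,043.32
  Oct: +$450.58 → $1,493.90
  Nov: +$450.58 − $2,862.60 → -$918.12
  Dec: +$450.58 → -$467.54
  Jan: +$450.58 − $1,785.36 → -$1,802.32
  Feb: +$450.58 → -$1,351.74
  Mar: +$450.58 → -$901.16
  Apr: +$450.58 → -$450.58
  May: +$450.58 → $0.00
Lowest trial balance = -$1,802.32 (Jan)
Initial deposit = cushion − low point = $901.16 − (-$1,802.32) = $2,703.48

$2,703.48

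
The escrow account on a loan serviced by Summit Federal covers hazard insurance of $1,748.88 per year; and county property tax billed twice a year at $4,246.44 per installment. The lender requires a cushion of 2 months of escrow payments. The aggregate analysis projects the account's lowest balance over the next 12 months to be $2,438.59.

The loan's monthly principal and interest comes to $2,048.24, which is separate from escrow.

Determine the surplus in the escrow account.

$731.63

Hazard insurance: $1,748.88/yr
County property tax: $4,246.44 × 2 = $8,492.88/yr
Yearly total = $1,748.88 + $8,492.88 = $10,241.76
Monthly = $10,241.76 ÷ 12 = $853.48
Required reserve = 2 × $853.48 = $1,706.96
Excess over cushion: $2,438.59 − $1,706.96 = $731.63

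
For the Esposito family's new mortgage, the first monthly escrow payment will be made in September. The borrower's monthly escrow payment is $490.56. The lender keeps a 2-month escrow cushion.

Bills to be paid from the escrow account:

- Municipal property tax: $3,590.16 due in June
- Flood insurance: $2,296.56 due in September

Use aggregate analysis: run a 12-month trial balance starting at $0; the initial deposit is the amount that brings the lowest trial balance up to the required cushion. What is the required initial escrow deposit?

$2,787.12

Cushion = 2 × $490.56 = $981.12
Trial balance (start $0, +$490.56 each month, − disbursements):
  Sep: +$490.56 − $2,296.56 → -$1,806.00
  Oct: +$490.56 → -$1,315.44
  Nov: +$490.56 → -$824.88
  Dec: +$490.56 → -$334.32
  Jan: +$490.56 → $156.24
  Feb: +$490.56 → $646.80
  Mar: +$490.56 → $1,137.36
  Apr: +$490.56 → $1,627.92
  May: +$490.56 → $2,118.48
  Jun: +$490.56 − $3,590.16 → -$981.12
  Jul: +$490.56 → -$490.56
  Aug: +$490.56 → $0.00
Lowest trial balance = -$1,806.00 (Sep)
Initial deposit = cushion − low point = $981.12 − (-$1,806.00) = $2,787.12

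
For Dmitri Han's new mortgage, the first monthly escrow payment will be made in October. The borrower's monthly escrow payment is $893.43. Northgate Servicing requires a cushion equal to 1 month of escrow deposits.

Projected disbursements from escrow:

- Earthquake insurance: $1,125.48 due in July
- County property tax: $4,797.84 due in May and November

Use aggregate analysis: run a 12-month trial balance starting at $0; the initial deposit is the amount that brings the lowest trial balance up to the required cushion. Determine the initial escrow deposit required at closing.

Cushion = 1 × $893.43 = $893.43
Trial balance (start $0, +$893.43 each month, − disbursements):
  Oct: +$893.43 → $893.43
  Nov: +$893.43 − $4,797.84 → -$3,010.98
  Dec: +$893.43 → -$2,117.55
  Jan: +$893.43 → -$1,224.12
  Feb: +$893.43 → -$330.69
  Mar: +$893.43 → $562.74
  Apr: +$893.43 → $1,456.17
  May: +$893.43 − $4,797.84 → -$2,448.24
  Jun: +$893.43 → -$1,554.81
  Jul: +$893.43 − $1,125.48 → -$1,786.86
  Aug: +$893.43 → -$893.43
  Sep: +$893.43 → $0.00
Lowest trial balance = -$3,010.98 (Nov)
Initial deposit = cushion − low point = $893.43 − (-$3,010.98) = $3,904.41

$3,904.41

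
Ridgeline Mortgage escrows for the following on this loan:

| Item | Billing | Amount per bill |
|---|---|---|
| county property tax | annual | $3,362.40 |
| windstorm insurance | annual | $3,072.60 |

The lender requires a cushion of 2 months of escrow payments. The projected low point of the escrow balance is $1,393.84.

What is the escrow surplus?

$321.34

County property tax — $3,362.40 annually
Windstorm insurance — $3,072.60 annually
Total per year = $6,435.00
Base monthly escrow = $6,435.00 ÷ 12 = $536.25
Required cushion = 2 × $536.25 = $1,072.50
Surplus = $1,393.84 − $1,072.50 = $321.34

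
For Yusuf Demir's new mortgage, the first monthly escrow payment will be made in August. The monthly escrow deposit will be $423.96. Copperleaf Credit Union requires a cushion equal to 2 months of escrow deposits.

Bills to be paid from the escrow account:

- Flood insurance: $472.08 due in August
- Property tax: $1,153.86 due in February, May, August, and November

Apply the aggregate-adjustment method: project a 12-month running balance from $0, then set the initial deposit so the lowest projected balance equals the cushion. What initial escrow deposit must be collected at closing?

Cushion = 2 × $423.96 = $847.92
Trial balance (start $0, +$423.96 each month, − disbursements):
  Aug: +$423.96 − $1,625.94 → -$1,201.98
  Sep: +$423.96 → -$778.02
  Oct: +$423.96 → -$354.06
  Nov: +$423.96 − $1,153.86 → -$1,083.96
  Dec: +$423.96 → -$660.00
  Jan: +$423.96 → -$236.04
  Feb: +$423.96 − $1,153.86 → -$965.94
  Mar: +$423.96 → -$541.98
  Apr: +$423.96 → -$118.02
  May: +$423.96 − $1,153.86 → -$847.92
  Jun: +$423.96 → -$423.96
  Jul: +$423.96 → $0.00
Lowest trial balance = -$1,201.98 (Aug)
Initial deposit = cushion − low point = $847.92 − (-$1,201.98) = $2,049.90

$2,049.90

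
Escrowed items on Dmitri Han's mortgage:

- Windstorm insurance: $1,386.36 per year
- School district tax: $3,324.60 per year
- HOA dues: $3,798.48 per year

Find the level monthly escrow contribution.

$709.12

Windstorm insurance = $1,386.36 annually
School district tax = $3,324.60 annually
HOA dues = $3,798.48 annually
Yearly total = $1,386.36 + $3,324.60 + $3,798.48 = $8,509.44
Monthly escrow = $8,509.44 ÷ 12 = $709.12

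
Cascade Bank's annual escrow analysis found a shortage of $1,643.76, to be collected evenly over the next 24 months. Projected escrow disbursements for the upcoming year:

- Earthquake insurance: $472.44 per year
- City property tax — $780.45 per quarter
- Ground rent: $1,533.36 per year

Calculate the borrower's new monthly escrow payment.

Earthquake insurance: $472.44 annually
City property tax: $780.45 × 4 = $3,121.80 annually
Ground rent: $1,533.36 annually
Annual escrow total = $472.44 + $3,121.80 + $1,533.36 = $5,127.60
Monthly escrow = $5,127.60 ÷ 12 = $427.30
Shortage spread = $1,643.76 ÷ 24 = $68.49/mo
New monthly escrow = $427.30 + $68.49 = $495.79

$495.79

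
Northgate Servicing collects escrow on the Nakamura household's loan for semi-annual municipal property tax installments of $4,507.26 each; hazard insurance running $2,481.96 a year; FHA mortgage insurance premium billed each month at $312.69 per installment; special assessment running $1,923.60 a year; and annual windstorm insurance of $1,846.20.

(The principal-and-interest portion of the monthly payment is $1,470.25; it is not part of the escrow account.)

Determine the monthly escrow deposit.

Municipal property tax = $4,507.26 × 2 = $9,014.52 annually
Hazard insurance = $2,481.96 annually
FHA mortgage insurance premium = $312.69 × 12 = $3,752.28 annually
Special assessment = $1,923.60 annually
Windstorm insurance = $1,846.20 annually
Total annual escrow = $19,018.56
Monthly = $19,018.56 / 12 = $1,584.88

$1,584.88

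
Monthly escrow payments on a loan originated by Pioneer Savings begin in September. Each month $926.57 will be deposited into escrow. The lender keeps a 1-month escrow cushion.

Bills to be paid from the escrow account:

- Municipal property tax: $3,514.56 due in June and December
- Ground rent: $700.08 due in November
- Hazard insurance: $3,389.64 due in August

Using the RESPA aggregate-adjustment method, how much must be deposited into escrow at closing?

$1,434.93

Cushion = 1 × $926.57 = $926.57
Trial balance (start $0, +$926.57 each month, − disbursements):
  Sep: +$926.57 → $926.57
  Oct: +$926.57 → $1,853.14
  Nov: +$926.57 − $700.08 → $2,079.63
  Dec: +$926.57 − $3,514.56 → -$508.36
  Jan: +$926.57 → $418.21
  Feb: +$926.57 → $1,344.78
  Mar: +$926.57 → $2,271.35
  Apr: +$926.57 → $3,197.92
  May: +$926.57 → $4,124.49
  Jun: +$926.57 − $3,514.56 → $1,536.50
  Jul: +$926.57 → $2,463.07
  Aug: +$926.57 − $3,389.64 → $0.00
Lowest trial balance = -$508.36 (Dec)
Initial deposit = cushion − low point = $926.57 − (-$508.36) = $1,434.93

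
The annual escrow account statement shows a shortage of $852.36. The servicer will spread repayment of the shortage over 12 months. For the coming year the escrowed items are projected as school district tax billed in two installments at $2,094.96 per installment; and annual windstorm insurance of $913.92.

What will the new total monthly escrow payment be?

School district tax = $2,094.96 × 2 = $4,189.92 annually
Windstorm insurance = $913.92 annually
Yearly total = $4,189.92 + $913.92 = $5,103.84
Monthly escrow = $5,103.84 ÷ 12 = $425.32
Shortage per month = $852.36 / 12 = $71.03
Adjusted monthly = $425.32 + $71.03 = $496.35

$496.35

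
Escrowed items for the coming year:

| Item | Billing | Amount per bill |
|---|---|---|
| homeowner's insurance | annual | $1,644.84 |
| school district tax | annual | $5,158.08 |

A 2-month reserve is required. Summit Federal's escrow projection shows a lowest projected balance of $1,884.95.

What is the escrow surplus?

Homeowner's insurance = $1,644.84 per year
School district tax = $5,158.08 per year
Annual escrow total = $6,802.92
Monthly = $6,802.92 / 12 = $566.91
Required reserve = 2 × $566.91 = $1,133.82
Surplus = $1,884.95 − $1,133.82 = $751.13

$751.13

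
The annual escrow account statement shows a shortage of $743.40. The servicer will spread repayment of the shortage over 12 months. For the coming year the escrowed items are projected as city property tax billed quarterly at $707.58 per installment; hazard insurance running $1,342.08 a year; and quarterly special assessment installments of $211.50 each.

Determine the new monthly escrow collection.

City property tax = $707.58 × 4 = $2,830.32 annually
Hazard insurance = $1,342.08 annually
Special assessment = $211.50 × 4 = $846.00 annually
Annual escrow total = $2,830.32 + $1,342.08 + $846.00 = $5,018.40
Monthly escrow = $5,018.40 ÷ 12 = $418.20
Shortage per month = $743.40 ÷ 12 = $61.95
Adjusted monthly = $418.20 + $61.95 = $480.15

$480.15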